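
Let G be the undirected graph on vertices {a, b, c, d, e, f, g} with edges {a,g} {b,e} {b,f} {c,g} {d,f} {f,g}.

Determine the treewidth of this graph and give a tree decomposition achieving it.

Treewidth 1.
One optimal decomposition is:
Bags: B1 = {f, g}  B2 = {a, g}  B3 = {c, g}  B4 = {b, f}  B5 = {d, f}  B6 = {b, e}
Tree: B1–B2, B2–B3, B1–B4, B4–B5, B4–B6

Each bag holds 2 vertices, so the decomposition has width 1, which upper-bounds the treewidth. Any graph with an edge has treewidth ≥ 1, and G has the edge f–g. Therefore the treewidth is 1.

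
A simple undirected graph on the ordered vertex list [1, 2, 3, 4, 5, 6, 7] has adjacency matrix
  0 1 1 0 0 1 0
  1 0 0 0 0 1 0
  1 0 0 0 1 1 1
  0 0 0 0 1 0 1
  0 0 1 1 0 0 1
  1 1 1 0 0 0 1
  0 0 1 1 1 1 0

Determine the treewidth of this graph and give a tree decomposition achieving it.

Treewidth 2.
One optimal decomposition is:
Bags: B1 = {4, 5, 7}  B2 = {3, 5, 7}  B3 = {3, 6, 7}  B4 = {1, 3, 6}  B5 = {1, 2, 6}
Tree: B1–B2, B2–B3, B3–B4, B4–B5

Each bag holds 3 vertices, so the decomposition has width 2, which upper-bounds the treewidth. On the other hand G contains the 3-clique {1, 2, 6}. A clique must lie in a single bag of any decomposition, so no decomposition can have width below 2. Therefore the treewidth is 2.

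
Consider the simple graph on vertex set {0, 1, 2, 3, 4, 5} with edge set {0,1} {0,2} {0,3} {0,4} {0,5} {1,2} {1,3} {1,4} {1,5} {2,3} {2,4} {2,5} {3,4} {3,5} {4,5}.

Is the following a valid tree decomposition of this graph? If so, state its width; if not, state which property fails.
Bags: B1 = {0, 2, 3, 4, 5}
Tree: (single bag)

A tree decomposition must satisfy three properties: every vertex lies in some bag; for every edge, both endpoints lie together in some bag; and for every vertex, the bags containing it form a connected subtree. Here vertex 1 appears in no bag, so the decomposition is invalid.

No — vertex 1 appears in no bag.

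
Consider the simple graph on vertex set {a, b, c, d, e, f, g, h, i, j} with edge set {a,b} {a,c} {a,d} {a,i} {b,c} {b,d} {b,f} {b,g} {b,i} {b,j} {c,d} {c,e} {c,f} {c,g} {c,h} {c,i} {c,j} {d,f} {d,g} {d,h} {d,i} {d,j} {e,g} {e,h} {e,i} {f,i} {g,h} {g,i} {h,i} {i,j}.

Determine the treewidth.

4

A width-4 tree decomposition is:
Bags: B1 = {a, b, c, d, i}  B2 = {b, c, d, g, i}  B3 = {c, d, g, h, i}  B4 = {c, e, g, h, i}  B5 = {b, c, d, i, j}  B6 = {b, c, d, f, i}
Tree: B1–B2, B2–B3, B3–B4, B2–B5, B5–B6
The largest bag has 5 vertices, giving width 4; this decomposition certifies tw(G) ≤ 4. For the lower bound, the 5 vertices {c, d, g, h, i} are pairwise adjacent, and any tree decomposition puts a clique entirely inside one bag — forcing width ≥ 4. Hence tw(G) = 4 exactly.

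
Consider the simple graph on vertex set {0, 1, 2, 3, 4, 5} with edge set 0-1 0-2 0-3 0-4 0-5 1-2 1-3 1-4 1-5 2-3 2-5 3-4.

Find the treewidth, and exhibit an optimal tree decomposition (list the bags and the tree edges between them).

Treewidth 3.
One optimal decomposition is:
Bags: B1 = {0, 1, 2, 3}  B2 = {0, 1, 2, 5}  B3 = {0, 1, 3, 4}
Tree: B1–B2, B1–B3

The largest bag has 4 vertices, giving width 3; this decomposition certifies tw(G) ≤ 3. Conversely, {0, 1, 2, 3} is a clique of size 4, and the vertices of any clique must share a bag in every tree decomposition; so some bag has ≥ 4 vertices and tw(G) ≥ 3. Therefore the treewidth is 3.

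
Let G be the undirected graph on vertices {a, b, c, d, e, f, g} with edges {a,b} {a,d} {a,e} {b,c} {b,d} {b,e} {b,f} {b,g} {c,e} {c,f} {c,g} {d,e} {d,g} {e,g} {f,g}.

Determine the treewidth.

A width-3 tree decomposition is:
Bags: B1 = {b, c, f, g}  B2 = {b, c, e, g}  B3 = {b, d, e, g}  B4 = {a, b, d, e}
Tree: B1–B2, B2–B3, B3–B4
Every bag has size at most 4, so the width is 4 − 1 = 3 and tw(G) ≤ 3. On the other hand G contains the 4-clique {b, d, e, g}. A clique must lie in a single bag of any decomposition, so no decomposition can have width below 3. The upper and lower bounds meet at 3, so that is the treewidth.

3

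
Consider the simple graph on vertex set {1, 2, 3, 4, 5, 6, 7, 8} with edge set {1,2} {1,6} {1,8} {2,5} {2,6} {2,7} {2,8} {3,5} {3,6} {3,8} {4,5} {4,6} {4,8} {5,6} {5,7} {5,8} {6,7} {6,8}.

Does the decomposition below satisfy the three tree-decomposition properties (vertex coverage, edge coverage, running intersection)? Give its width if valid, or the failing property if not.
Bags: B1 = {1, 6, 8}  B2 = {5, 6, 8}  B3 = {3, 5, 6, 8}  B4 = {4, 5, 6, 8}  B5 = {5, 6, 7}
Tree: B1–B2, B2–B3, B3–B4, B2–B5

A tree decomposition must satisfy three properties: every vertex lies in some bag; for every edge, both endpoints lie together in some bag; and for every vertex, the bags containing it form a connected subtree. Here vertex 2 appears in no bag, so the decomposition is invalid.

No — vertex 2 appears in no bag.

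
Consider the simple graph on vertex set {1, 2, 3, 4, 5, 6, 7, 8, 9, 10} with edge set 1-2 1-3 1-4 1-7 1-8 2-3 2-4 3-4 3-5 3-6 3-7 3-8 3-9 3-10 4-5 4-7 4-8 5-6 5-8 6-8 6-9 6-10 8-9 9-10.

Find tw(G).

A width-3 tree decomposition is:
Bags: B1 = {3, 4, 5, 8}  B2 = {3, 5, 6, 8}  B3 = {3, 6, 8, 9}  B4 = {1, 3, 4, 8}  B5 = {1, 2, 3, 4}  B6 = {3, 6, 9, 10}  B7 = {1, 3, 4, 7}
Tree: B1–B2, B2–B3, B1–B4, B4–B5, B3–B6, B4–B7
Each bag holds 4 vertices, so the decomposition has width 3, which upper-bounds the treewidth. For the lower bound, the 4 vertices {3, 6, 8, 9} are pairwise adjacent, and any tree decomposition puts a clique entirely inside one bag — forcing width ≥ 3. Therefore the treewidth is 3.

3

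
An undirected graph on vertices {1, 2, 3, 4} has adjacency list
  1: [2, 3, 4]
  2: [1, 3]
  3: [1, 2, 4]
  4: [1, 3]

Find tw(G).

2

A width-2 tree decomposition is:
Bags: B1 = {1, 3, 4}  B2 = {1, 2, 3}
Tree: B1–B2
The largest bag has 3 vertices, giving width 2; this decomposition certifies tw(G) ≤ 2. For the lower bound, the 3 vertices {1, 2, 3} are pairwise adjacent, and any tree decomposition puts a clique entirely inside one bag — forcing width ≥ 2. Hence tw(G) = 2 exactly.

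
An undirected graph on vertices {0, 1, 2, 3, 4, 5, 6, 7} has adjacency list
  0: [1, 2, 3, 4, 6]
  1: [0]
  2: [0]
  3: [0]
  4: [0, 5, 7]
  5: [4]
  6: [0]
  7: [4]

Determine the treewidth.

A width-1 tree decomposition is:
Bags: B1 = {0, 4}  B2 = {0, 3}  B3 = {0, 2}  B4 = {4, 5}  B5 = {4, 7}  B6 = {0, 6}  B7 = {0, 1}
Tree: B1–B2, B1–B3, B1–B4, B1–B5, B2–B6, B6–B7
Each bag holds 2 vertices, so the decomposition has width 1, which upper-bounds the treewidth. Since G has at least one edge (e.g. 4–0), it is not an edgeless graph, so tw(G) ≥ 1. Therefore the treewidth is 1.

1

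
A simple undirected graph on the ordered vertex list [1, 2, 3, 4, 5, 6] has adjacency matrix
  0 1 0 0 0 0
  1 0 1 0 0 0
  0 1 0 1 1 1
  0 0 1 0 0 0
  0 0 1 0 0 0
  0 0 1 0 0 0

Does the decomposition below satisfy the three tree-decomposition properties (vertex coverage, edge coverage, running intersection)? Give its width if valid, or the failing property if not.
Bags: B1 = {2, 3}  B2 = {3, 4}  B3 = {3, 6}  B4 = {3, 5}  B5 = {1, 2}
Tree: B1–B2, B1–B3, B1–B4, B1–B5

Yes; width 1.

Checking the three conditions: (i) the bags cover all of {1, 2, 3, 4, 5, 6}; (ii) for each edge, some bag contains both endpoints; (iii) the bags containing any fixed vertex form a subtree. All hold, so the decomposition is valid with width 2 − 1 = 1.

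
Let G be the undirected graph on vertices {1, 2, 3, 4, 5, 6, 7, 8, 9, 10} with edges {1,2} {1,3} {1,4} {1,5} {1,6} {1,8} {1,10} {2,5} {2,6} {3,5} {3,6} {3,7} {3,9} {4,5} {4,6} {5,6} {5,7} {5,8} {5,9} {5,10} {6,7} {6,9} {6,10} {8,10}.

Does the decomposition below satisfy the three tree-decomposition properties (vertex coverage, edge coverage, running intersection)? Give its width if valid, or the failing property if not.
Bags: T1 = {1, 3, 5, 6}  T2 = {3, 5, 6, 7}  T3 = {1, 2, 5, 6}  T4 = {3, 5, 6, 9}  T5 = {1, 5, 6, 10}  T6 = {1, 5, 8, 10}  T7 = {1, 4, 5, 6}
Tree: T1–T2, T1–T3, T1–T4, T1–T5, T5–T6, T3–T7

Every vertex of G appears in some bag (union = {1, 2, 3, 4, 5, 6, 7, 8, 9, 10}); every edge is covered by a bag; and for each vertex v the set of bags containing v is connected in the bag tree. The decomposition is therefore valid. The largest bag has 4 vertices, so the width is 3.

Yes; width 3.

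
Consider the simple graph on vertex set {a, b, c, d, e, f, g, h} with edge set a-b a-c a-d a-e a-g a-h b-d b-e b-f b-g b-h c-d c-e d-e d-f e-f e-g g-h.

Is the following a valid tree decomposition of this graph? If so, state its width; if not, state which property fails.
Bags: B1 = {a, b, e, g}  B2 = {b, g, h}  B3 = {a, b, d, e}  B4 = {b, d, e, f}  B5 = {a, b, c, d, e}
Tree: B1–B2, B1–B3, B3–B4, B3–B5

No — edge (a,h) lies in no bag.

A tree decomposition must satisfy three properties: every vertex lies in some bag; for every edge, both endpoints lie together in some bag; and for every vertex, the bags containing it form a connected subtree. Here edge (a,h) lies in no bag, so the decomposition is invalid.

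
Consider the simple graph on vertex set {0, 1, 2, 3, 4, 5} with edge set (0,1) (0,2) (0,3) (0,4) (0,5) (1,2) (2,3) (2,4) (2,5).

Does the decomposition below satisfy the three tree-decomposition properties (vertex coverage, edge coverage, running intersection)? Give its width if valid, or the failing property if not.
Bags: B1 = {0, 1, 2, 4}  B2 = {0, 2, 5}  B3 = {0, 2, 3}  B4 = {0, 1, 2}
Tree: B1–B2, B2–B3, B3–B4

No — bags containing vertex 1 are not connected in the tree.

A tree decomposition must satisfy three properties: every vertex lies in some bag; for every edge, both endpoints lie together in some bag; and for every vertex, the bags containing it form a connected subtree. Here bags containing vertex 1 are not connected in the tree, so the decomposition is invalid.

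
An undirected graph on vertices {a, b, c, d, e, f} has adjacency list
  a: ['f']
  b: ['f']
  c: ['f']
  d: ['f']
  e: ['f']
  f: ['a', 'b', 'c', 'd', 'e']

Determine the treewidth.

A width-1 tree decomposition is:
Bags: B1 = {e, f}  B2 = {d, f}  B3 = {c, f}  B4 = {a, f}  B5 = {b, f}
Tree: B1–B2, B1–B3, B1–B4, B1–B5
Every bag has size at most 2, so the width is 2 − 1 = 1 and tw(G) ≤ 1. Any graph with an edge has treewidth ≥ 1, and G has the edge e–f. Combining the bounds, tw(G) = 1.

1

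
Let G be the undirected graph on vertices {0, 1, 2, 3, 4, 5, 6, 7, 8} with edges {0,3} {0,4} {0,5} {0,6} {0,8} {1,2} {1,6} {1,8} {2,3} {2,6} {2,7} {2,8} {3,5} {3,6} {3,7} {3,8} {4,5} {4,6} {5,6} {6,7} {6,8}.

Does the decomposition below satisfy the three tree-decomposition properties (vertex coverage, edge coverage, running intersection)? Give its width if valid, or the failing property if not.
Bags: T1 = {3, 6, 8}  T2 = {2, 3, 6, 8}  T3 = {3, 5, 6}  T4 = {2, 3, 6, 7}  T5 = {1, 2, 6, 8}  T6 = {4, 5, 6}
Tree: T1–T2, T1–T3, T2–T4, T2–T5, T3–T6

No — vertex 0 appears in no bag.

A tree decomposition must satisfy three properties: every vertex lies in some bag; for every edge, both endpoints lie together in some bag; and for every vertex, the bags containing it form a connected subtree. Here vertex 0 appears in no bag, so the decomposition is invalid.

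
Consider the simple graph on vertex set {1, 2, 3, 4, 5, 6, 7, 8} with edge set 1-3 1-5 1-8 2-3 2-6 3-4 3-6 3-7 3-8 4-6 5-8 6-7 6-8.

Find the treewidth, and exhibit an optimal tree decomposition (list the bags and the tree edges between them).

Every bag has size at most 3, so the width is 3 − 1 = 2 and tw(G) ≤ 2. On the other hand G contains the 3-clique {1, 3, 8}. A clique must lie in a single bag of any decomposition, so no decomposition can have width below 2. The upper and lower bounds meet at 2, so that is the treewidth.

Treewidth 2.
One optimal decomposition is:
Bags: B1 = {1, 3, 8}  B2 = {3, 6, 8}  B3 = {3, 4, 6}  B4 = {3, 6, 7}  B5 = {2, 3, 6}  B6 = {1, 5, 8}
Tree: B1–B2, B2–B3, B2–B4, B4–B5, B1–B6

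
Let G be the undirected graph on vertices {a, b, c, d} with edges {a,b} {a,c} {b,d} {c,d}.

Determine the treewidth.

A width-2 tree decomposition is:
Bags: B1 = {a, c, d}  B2 = {a, b, d}
Tree: B1–B2
Every bag has size at most 3, so the width is 3 − 1 = 2 and tw(G) ≤ 2. For the lower bound, G contains the cycle d–c–a–b–d, so G is not a forest; only forests have treewidth ≤ 1, hence tw(G) ≥ 2. The upper and lower bounds meet at 2, so that is the treewidth.

2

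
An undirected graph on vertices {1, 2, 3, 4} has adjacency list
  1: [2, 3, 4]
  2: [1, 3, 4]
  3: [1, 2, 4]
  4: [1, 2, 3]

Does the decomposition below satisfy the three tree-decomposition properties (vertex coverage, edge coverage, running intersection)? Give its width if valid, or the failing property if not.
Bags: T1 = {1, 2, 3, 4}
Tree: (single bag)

Yes; width 3.

Every vertex of G appears in some bag (union = {1, 2, 3, 4}); every edge is covered by a bag; and for each vertex v the set of bags containing v is connected in the bag tree. The decomposition is therefore valid. The largest bag has 4 vertices, so the width is 3.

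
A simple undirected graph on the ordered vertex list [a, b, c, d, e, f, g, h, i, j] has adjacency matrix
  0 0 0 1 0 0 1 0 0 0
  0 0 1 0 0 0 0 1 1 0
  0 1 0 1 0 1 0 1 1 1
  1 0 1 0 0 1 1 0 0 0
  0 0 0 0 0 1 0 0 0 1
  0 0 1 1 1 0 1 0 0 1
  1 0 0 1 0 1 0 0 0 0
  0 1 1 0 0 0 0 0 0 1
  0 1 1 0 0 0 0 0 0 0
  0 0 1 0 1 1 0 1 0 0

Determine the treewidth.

A width-2 tree decomposition is:
Bags: B1 = {c, d, f}  B2 = {c, f, j}  B3 = {c, h, j}  B4 = {b, c, h}  B5 = {e, f, j}  B6 = {b, c, i}  B7 = {d, f, g}  B8 = {a, d, g}
Tree: B1–B2, B2–B3, B3–B4, B2–B5, B4–B6, B1–B7, B7–B8
The largest bag has 3 vertices, giving width 2; this decomposition certifies tw(G) ≤ 2. Conversely, {d, f, g} is a clique of size 3, and the vertices of any clique must share a bag in every tree decomposition; so some bag has ≥ 3 vertices and tw(G) ≥ 2. Combining the bounds, tw(G) = 2.

2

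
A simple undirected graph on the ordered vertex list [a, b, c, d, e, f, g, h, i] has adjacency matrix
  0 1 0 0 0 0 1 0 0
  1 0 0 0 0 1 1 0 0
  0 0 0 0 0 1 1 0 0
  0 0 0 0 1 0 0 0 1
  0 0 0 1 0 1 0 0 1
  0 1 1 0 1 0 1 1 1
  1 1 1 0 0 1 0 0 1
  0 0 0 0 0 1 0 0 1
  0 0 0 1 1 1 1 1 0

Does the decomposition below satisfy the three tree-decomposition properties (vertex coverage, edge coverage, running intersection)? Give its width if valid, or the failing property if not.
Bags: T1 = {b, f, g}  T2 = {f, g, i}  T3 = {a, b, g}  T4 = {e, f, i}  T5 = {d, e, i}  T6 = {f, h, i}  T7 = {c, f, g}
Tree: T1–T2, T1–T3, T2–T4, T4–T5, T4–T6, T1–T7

Checking the three conditions: (i) the bags cover all of {a, b, c, d, e, f, g, h, i}; (ii) for each edge, some bag contains both endpoints; (iii) the bags containing any fixed vertex form a subtree. All hold, so the decomposition is valid with width 3 − 1 = 2.

Yes; width 2.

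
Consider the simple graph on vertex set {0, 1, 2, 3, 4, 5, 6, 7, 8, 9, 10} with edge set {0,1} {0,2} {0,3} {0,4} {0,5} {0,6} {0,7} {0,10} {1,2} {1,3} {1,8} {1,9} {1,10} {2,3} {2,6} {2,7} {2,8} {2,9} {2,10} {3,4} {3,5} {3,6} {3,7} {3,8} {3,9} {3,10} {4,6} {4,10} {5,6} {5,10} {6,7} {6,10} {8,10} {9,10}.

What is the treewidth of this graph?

4

A width-4 tree decomposition is:
Bags: B1 = {0, 2, 3, 6, 10}  B2 = {0, 1, 2, 3, 10}  B3 = {0, 3, 5, 6, 10}  B4 = {0, 3, 4, 6, 10}  B5 = {0, 2, 3, 6, 7}  B6 = {1, 2, 3, 9, 10}  B7 = {1, 2, 3, 8, 10}
Tree: B1–B2, B1–B3, B3–B4, B1–B5, B2–B6, B6–B7
Each bag holds 5 vertices, so the decomposition has width 4, which upper-bounds the treewidth. Conversely, {0, 1, 2, 3, 10} is a clique of size 5, and the vertices of any clique must share a bag in every tree decomposition; so some bag has ≥ 5 vertices and tw(G) ≥ 4. Therefore the treewidth is 4.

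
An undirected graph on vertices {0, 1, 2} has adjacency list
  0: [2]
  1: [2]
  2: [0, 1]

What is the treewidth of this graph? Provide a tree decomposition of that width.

Treewidth 1.
Bags: B1 = {1, 2}  B2 = {0, 2}
Tree: B1–B2

The largest bag has 2 vertices, giving width 1; this decomposition certifies tw(G) ≤ 1. Since G has at least one edge (e.g. 1–2), it is not an edgeless graph, so tw(G) ≥ 1. Therefore the treewidth is 1.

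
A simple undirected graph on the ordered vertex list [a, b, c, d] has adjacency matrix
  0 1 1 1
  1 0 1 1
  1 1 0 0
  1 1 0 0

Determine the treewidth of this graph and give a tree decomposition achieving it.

Each bag holds 3 vertices, so the decomposition has width 2, which upper-bounds the treewidth. On the other hand G contains the 3-clique {a, b, d}. A clique must lie in a single bag of any decomposition, so no decomposition can have width below 2. Combining the bounds, tw(G) = 2.

Treewidth 2.
Bags: B1 = {a, b, d}  B2 = {a, b, c}
Tree: B1–B2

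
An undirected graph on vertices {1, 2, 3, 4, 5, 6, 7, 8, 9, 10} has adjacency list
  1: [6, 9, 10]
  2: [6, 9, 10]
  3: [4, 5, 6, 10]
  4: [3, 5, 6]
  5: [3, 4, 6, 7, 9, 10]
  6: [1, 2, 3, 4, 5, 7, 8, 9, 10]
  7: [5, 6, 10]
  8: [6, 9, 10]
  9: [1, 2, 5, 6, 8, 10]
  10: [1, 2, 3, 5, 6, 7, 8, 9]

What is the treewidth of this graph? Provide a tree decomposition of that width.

Each bag holds 4 vertices, so the decomposition has width 3, which upper-bounds the treewidth. On the other hand G contains the 4-clique {6, 8, 9, 10}. A clique must lie in a single bag of any decomposition, so no decomposition can have width below 3. Therefore the treewidth is 3.

Treewidth 3.
One optimal decomposition is:
Bags: B1 = {6, 8, 9, 10}  B2 = {5, 6, 9, 10}  B3 = {3, 5, 6, 10}  B4 = {2, 6, 9, 10}  B5 = {1, 6, 9, 10}  B6 = {5, 6, 7, 10}  B7 = {3, 4, 5, 6}
Tree: B1–B2, B2–B3, B1–B4, B4–B5, B3–B6, B3–B7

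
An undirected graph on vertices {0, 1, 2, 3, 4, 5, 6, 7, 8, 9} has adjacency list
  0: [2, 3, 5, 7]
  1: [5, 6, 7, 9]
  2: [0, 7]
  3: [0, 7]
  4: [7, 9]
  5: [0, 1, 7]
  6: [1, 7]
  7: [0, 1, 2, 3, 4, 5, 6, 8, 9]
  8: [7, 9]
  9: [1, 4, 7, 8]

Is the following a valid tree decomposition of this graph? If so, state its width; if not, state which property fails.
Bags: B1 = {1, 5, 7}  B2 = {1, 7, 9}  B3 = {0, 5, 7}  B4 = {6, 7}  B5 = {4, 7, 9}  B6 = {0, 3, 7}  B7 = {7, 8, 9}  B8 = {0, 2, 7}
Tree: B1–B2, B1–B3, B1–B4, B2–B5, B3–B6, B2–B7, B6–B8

A tree decomposition must satisfy three properties: every vertex lies in some bag; for every edge, both endpoints lie together in some bag; and for every vertex, the bags containing it form a connected subtree. Here edge (1,6) lies in no bag, so the decomposition is invalid.

No — edge (1,6) lies in no bag.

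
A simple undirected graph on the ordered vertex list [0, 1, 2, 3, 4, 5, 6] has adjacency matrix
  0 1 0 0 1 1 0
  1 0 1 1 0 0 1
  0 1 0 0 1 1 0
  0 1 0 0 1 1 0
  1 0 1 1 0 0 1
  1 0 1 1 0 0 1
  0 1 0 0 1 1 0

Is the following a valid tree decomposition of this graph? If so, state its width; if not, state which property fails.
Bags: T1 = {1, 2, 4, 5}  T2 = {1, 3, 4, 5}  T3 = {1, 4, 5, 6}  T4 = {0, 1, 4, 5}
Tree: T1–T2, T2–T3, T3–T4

Yes; width 3.

Every vertex of G appears in some bag (union = {0, 1, 2, 3, 4, 5, 6}); every edge is covered by a bag; and for each vertex v the set of bags containing v is connected in the bag tree. The decomposition is therefore valid. The largest bag has 4 vertices, so the width is 3.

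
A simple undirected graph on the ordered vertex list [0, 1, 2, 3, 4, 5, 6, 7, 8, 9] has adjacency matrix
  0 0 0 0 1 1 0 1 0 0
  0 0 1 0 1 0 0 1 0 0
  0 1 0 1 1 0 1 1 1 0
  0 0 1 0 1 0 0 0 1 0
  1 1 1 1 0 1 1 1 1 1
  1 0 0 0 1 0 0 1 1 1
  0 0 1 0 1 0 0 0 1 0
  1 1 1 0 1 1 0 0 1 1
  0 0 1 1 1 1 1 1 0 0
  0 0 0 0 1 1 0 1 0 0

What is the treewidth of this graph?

A width-3 tree decomposition is:
Bags: B1 = {2, 4, 7, 8}  B2 = {4, 5, 7, 8}  B3 = {1, 2, 4, 7}  B4 = {2, 4, 6, 8}  B5 = {0, 4, 5, 7}  B6 = {2, 3, 4, 8}  B7 = {4, 5, 7, 9}
Tree: B1–B2, B1–B3, B1–B4, B2–B5, B1–B6, B5–B7
Every bag has size at most 4, so the width is 4 − 1 = 3 and tw(G) ≤ 3. On the other hand G contains the 4-clique {2, 3, 4, 8}. A clique must lie in a single bag of any decomposition, so no decomposition can have width below 3. Hence tw(G) = 3 exactly.

3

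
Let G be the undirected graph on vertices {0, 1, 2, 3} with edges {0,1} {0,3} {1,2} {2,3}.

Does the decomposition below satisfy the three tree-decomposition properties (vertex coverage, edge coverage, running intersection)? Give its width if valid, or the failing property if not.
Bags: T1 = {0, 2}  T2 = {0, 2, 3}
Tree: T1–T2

No — vertex 1 appears in no bag.

A tree decomposition must satisfy three properties: every vertex lies in some bag; for every edge, both endpoints lie together in some bag; and for every vertex, the bags containing it form a connected subtree. Here vertex 1 appears in no bag, so the decomposition is invalid.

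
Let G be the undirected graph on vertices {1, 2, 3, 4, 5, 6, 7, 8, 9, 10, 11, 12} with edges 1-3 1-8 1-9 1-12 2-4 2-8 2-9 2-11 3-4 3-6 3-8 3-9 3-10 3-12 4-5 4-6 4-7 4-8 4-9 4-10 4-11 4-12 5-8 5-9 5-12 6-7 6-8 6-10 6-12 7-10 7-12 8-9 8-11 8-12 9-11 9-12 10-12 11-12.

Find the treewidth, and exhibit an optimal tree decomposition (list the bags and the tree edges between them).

Every bag has size at most 5, so the width is 5 − 1 = 4 and tw(G) ≤ 4. Conversely, {1, 3, 8, 9, 12} is a clique of size 5, and the vertices of any clique must share a bag in every tree decomposition; so some bag has ≥ 5 vertices and tw(G) ≥ 4. Combining the bounds, tw(G) = 4.

Treewidth 4.
One optimal decomposition is:
Bags: B1 = {1, 3, 8, 9, 12}  B2 = {3, 4, 8, 9, 12}  B3 = {3, 4, 6, 8, 12}  B4 = {4, 5, 8, 9, 12}  B5 = {4, 8, 9, 11, 12}  B6 = {3, 4, 6, 10, 12}  B7 = {2, 4, 8, 9, 11}  B8 = {4, 6, 7, 10, 12}
Tree: B1–B2, B2–B3, B2–B4, B4–B5, B3–B6, B5–B7, B6–B8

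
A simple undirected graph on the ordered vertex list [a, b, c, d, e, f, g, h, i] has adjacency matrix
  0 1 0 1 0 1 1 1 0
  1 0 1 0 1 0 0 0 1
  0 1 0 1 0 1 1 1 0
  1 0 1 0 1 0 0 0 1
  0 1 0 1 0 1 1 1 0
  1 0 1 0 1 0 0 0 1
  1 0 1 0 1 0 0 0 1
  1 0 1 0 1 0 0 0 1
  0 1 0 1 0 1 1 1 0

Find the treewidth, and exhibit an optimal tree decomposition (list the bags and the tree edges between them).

Every bag has size at most 5, so the width is 5 − 1 = 4 and tw(G) ≤ 4. For the lower bound: the 5 vertex sets {a,f}, {b,c}, {e,h}, {i}, {g} are disjoint, each induces a connected subgraph, and every pair is joined by at least one edge of G. Contracting each set to a single vertex therefore yields K_{5} as a minor, and since treewidth is minor-monotone, tw(G) ≥ tw(K_{5}) = 4. Combining the bounds, tw(G) = 4.

Treewidth 4.
Bags: B1 = {a, c, e, f, i}  B2 = {a, b, c, e, i}  B3 = {a, c, e, h, i}  B4 = {a, c, e, g, i}  B5 = {a, c, d, e, i}
Tree: B1–B2, B2–B3, B3–B4, B4–B5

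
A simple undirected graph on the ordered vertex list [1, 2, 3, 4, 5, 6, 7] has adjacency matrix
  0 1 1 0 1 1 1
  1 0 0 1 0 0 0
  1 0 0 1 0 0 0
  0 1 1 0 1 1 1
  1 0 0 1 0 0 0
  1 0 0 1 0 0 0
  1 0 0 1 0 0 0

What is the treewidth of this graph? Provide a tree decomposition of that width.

Treewidth 2.
One such decomposition:
Bags: B1 = {1, 4, 6}  B2 = {1, 4, 7}  B3 = {1, 4, 5}  B4 = {1, 2, 4}  B5 = {1, 3, 4}
Tree: B1–B2, B2–B3, B3–B4, B4–B5

Each bag holds 3 vertices, so the decomposition has width 2, which upper-bounds the treewidth. The edges 1–6–4–7–1 form a cycle, so G is not a tree and its treewidth is at least 2. Hence tw(G) = 2 exactly.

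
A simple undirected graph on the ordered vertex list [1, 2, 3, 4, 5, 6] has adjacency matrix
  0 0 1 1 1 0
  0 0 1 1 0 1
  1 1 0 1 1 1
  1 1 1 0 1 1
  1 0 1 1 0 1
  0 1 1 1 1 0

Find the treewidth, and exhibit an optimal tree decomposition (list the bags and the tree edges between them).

Treewidth 3.
Bags: B1 = {2, 3, 4, 6}  B2 = {3, 4, 5, 6}  B3 = {1, 3, 4, 5}
Tree: B1–B2, B2–B3

The largest bag has 4 vertices, giving width 3; this decomposition certifies tw(G) ≤ 3. On the other hand G contains the 4-clique {2, 3, 4, 6}. A clique must lie in a single bag of any decomposition, so no decomposition can have width below 3. Therefore the treewidth is 3.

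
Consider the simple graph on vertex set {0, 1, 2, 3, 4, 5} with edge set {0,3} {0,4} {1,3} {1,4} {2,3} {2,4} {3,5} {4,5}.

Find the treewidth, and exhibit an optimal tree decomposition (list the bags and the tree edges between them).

The largest bag has 3 vertices, giving width 2; this decomposition certifies tw(G) ≤ 2. For the lower bound, G contains the cycle 4–0–3–1–4, so G is not a forest; only forests have treewidth ≤ 1, hence tw(G) ≥ 2. Combining the bounds, tw(G) = 2.

Treewidth 2.
Bags: B1 = {0, 3, 4}  B2 = {1, 3, 4}  B3 = {2, 3, 4}  B4 = {3, 4, 5}
Tree: B1–B2, B2–B3, B3–B4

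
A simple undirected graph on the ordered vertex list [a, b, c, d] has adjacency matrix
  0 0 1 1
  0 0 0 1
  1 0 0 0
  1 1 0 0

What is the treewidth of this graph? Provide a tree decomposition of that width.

Treewidth 1.
One optimal decomposition is:
Bags: B1 = {b, d}  B2 = {a, d}  B3 = {a, c}
Tree: B1–B2, B2–B3

The largest bag has 2 vertices, giving width 1; this decomposition certifies tw(G) ≤ 1. Since G has at least one edge (e.g. b–d), it is not an edgeless graph, so tw(G) ≥ 1. Combining the bounds, tw(G) = 1.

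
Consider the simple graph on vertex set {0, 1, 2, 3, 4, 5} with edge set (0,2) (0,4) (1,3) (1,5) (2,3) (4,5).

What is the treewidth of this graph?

2

A width-2 tree decomposition is:
Bags: B1 = {0, 2, 3}  B2 = {0, 3, 4}  B3 = {3, 4, 5}  B4 = {1, 3, 5}
Tree: B1–B2, B2–B3, B3–B4
The largest bag has 3 vertices, giving width 2; this decomposition certifies tw(G) ≤ 2. Since 3–2–0–4–5–1–3 is a cycle in G, G is not acyclic. Forests are exactly the graphs of treewidth ≤ 1, so tw(G) ≥ 2. Therefore the treewidth is 2.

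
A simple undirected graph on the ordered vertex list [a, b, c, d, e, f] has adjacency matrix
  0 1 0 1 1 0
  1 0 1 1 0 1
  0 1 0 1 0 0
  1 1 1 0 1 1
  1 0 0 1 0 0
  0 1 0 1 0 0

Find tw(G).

2

A width-2 tree decomposition is:
Bags: B1 = {a, b, d}  B2 = {a, d, e}  B3 = {b, c, d}  B4 = {b, d, f}
Tree: B1–B2, B1–B3, B1–B4
Every bag has size at most 3, so the width is 3 − 1 = 2 and tw(G) ≤ 2. On the other hand G contains the 3-clique {a, d, e}. A clique must lie in a single bag of any decomposition, so no decomposition can have width below 2. Therefore the treewidth is 2.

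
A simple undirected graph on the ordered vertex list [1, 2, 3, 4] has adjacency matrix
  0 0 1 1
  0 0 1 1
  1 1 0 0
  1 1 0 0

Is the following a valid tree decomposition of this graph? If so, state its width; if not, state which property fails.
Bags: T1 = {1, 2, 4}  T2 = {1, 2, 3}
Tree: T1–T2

Yes; width 2.

Every vertex of G appears in some bag (union = {1, 2, 3, 4}); every edge is covered by a bag; and for each vertex v the set of bags containing v is connected in the bag tree. The decomposition is therefore valid. The largest bag has 3 vertices, so the width is 2.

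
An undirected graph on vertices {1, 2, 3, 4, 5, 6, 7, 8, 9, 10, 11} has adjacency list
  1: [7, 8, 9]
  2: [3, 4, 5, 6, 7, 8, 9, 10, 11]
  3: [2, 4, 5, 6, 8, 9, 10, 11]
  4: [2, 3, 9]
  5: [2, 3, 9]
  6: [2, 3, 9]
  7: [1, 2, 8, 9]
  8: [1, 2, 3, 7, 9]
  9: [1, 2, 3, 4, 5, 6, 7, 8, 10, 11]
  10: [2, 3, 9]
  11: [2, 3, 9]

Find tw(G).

3

A width-3 tree decomposition is:
Bags: B1 = {2, 3, 8, 9}  B2 = {2, 3, 9, 10}  B3 = {2, 3, 6, 9}  B4 = {2, 3, 4, 9}  B5 = {2, 3, 5, 9}  B6 = {2, 3, 9, 11}  B7 = {2, 7, 8, 9}  B8 = {1, 7, 8, 9}
Tree: B1–B2, B2–B3, B2–B4, B2–B5, B2–B6, B1–B7, B7–B8
The largest bag has 4 vertices, giving width 3; this decomposition certifies tw(G) ≤ 3. For the lower bound, the 4 vertices {1, 7, 8, 9} are pairwise adjacent, and any tree decomposition puts a clique entirely inside one bag — forcing width ≥ 3. Therefore the treewidth is 3.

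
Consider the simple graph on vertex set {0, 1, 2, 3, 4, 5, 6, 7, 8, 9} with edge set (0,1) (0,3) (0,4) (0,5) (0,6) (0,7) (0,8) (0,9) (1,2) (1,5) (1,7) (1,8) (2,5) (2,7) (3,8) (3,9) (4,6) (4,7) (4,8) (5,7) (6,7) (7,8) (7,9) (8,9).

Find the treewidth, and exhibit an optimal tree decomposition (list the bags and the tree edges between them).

Treewidth 3.
One such decomposition:
Bags: B1 = {0, 4, 7, 8}  B2 = {0, 1, 7, 8}  B3 = {0, 1, 5, 7}  B4 = {0, 7, 8, 9}  B5 = {1, 2, 5, 7}  B6 = {0, 4, 6, 7}  B7 = {0, 3, 8, 9}
Tree: B1–B2, B2–B3, B1–B4, B3–B5, B1–B6, B4–B7

Every bag has size at most 4, so the width is 4 − 1 = 3 and tw(G) ≤ 3. For the lower bound, the 4 vertices {0, 3, 8, 9} are pairwise adjacent, and any tree decomposition puts a clique entirely inside one bag — forcing width ≥ 3. Hence tw(G) = 3 exactly.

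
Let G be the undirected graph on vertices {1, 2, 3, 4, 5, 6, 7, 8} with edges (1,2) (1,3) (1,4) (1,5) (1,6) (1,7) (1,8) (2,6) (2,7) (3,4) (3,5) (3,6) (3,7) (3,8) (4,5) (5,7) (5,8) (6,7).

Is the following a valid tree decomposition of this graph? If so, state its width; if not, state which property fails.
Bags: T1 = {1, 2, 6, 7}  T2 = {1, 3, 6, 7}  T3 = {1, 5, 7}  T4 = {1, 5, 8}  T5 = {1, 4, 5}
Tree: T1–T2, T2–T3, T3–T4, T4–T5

No — edge (3,5) lies in no bag.

A tree decomposition must satisfy three properties: every vertex lies in some bag; for every edge, both endpoints lie together in some bag; and for every vertex, the bags containing it form a connected subtree. Here edge (3,5) lies in no bag, so the decomposition is invalid.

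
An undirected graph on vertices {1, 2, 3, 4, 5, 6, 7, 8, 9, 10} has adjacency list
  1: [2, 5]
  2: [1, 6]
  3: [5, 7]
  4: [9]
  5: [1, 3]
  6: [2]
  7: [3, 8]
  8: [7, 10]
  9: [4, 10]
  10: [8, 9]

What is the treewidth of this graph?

1

A width-1 tree decomposition is:
Bags: B1 = {4, 9}  B2 = {9, 10}  B3 = {8, 10}  B4 = {7, 8}  B5 = {3, 7}  B6 = {3, 5}  B7 = {1, 5}  B8 = {1, 2}  B9 = {2, 6}
Tree: B1–B2, B2–B3, B3–B4, B4–B5, B5–B6, B6–B7, B7–B8, B8–B9
Every bag has size at most 2, so the width is 2 − 1 = 1 and tw(G) ≤ 1. Since G has at least one edge (e.g. 4–9), it is not an edgeless graph, so tw(G) ≥ 1. Combining the bounds, tw(G) = 1.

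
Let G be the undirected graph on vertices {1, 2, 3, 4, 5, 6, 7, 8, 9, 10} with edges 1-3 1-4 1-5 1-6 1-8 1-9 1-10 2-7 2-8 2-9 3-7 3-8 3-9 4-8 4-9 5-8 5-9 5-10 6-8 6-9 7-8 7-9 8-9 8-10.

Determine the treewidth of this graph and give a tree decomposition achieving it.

Each bag holds 4 vertices, so the decomposition has width 3, which upper-bounds the treewidth. On the other hand G contains the 4-clique {1, 3, 8, 9}. A clique must lie in a single bag of any decomposition, so no decomposition can have width below 3. Combining the bounds, tw(G) = 3.

Treewidth 3.
One optimal decomposition is:
Bags: B1 = {1, 5, 8, 10}  B2 = {1, 5, 8, 9}  B3 = {1, 3, 8, 9}  B4 = {1, 4, 8, 9}  B5 = {1, 6, 8, 9}  B6 = {3, 7, 8, 9}  B7 = {2, 7, 8, 9}
Tree: B1–B2, B2–B3, B3–B4, B4–B5, B3–B6, B6–B7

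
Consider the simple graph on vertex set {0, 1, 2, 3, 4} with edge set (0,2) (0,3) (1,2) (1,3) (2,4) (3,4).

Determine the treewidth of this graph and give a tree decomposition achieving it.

Treewidth 2.
One such decomposition:
Bags: B1 = {2, 3, 4}  B2 = {0, 2, 3}  B3 = {1, 2, 3}
Tree: B1–B2, B2–B3

Each bag holds 3 vertices, so the decomposition has width 2, which upper-bounds the treewidth. Since 2–4–3–0–2 is a cycle in G, G is not acyclic. Forests are exactly the graphs of treewidth ≤ 1, so tw(G) ≥ 2. The upper and lower bounds meet at 2, so that is the treewidth.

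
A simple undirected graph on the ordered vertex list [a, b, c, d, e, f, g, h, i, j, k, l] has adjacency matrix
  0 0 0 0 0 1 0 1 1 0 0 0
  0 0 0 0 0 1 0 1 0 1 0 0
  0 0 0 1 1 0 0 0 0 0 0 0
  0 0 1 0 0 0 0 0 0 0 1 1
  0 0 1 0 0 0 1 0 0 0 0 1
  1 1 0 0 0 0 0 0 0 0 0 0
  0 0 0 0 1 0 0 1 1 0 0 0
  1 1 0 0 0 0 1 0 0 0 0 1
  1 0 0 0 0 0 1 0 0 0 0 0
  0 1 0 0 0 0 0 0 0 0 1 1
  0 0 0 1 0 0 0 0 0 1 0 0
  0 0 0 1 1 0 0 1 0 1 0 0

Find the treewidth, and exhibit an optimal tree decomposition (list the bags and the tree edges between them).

Treewidth 3.
One such decomposition:
Bags: B1 = {c, d, j, k}  B2 = {c, d, j, l}  B3 = {c, e, j, l}  B4 = {b, e, j, l}  B5 = {b, e, h, l}  B6 = {b, e, g, h}  B7 = {b, f, g, h}  B8 = {a, f, g, h}  B9 = {a, f, g, i}
Tree: B1–B2, B2–B3, B3–B4, B4–B5, B5–B6, B6–B7, B7–B8, B8–B9

Every bag has size at most 4, so the width is 4 − 1 = 3 and tw(G) ≤ 3. For the lower bound: the 4 vertex sets {c,d,k}, {j}, {l}, {b,e,g,h} are disjoint, each induces a connected subgraph, and every pair is joined by at least one edge of G. Contracting each set to a single vertex therefore yields K_{4} as a minor, and since treewidth is minor-monotone, tw(G) ≥ tw(K_{4}) = 3. Combining the bounds, tw(G) = 3.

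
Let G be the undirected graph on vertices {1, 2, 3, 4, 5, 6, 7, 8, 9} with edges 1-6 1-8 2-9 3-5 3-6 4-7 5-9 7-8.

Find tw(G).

1

A width-1 tree decomposition is:
Bags: B1 = {2, 9}  B2 = {5, 9}  B3 = {3, 5}  B4 = {3, 6}  B5 = {1, 6}  B6 = {1, 8}  B7 = {7, 8}  B8 = {4, 7}
Tree: B1–B2, B2–B3, B3–B4, B4–B5, B5–B6, B6–B7, B7–B8
Every bag has size at most 2, so the width is 2 − 1 = 1 and tw(G) ≤ 1. Any graph with an edge has treewidth ≥ 1, and G has the edge 2–9. Combining the bounds, tw(G) = 1.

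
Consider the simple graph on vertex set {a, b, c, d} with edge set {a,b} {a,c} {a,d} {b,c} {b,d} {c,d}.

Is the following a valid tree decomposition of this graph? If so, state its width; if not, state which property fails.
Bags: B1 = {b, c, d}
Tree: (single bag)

No — vertex a appears in no bag.

A tree decomposition must satisfy three properties: every vertex lies in some bag; for every edge, both endpoints lie together in some bag; and for every vertex, the bags containing it form a connected subtree. Here vertex a appears in no bag, so the decomposition is invalid.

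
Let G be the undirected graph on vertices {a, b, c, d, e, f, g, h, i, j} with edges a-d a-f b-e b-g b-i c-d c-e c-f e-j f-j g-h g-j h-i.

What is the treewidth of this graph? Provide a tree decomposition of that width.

Treewidth 2.
One such decomposition:
Bags: B1 = {a, d, f}  B2 = {c, d, f}  B3 = {c, f, j}  B4 = {c, e, j}  B5 = {e, g, j}  B6 = {b, e, g}  B7 = {b, g, h}  B8 = {b, h, i}
Tree: B1–B2, B2–B3, B3–B4, B4–B5, B5–B6, B6–B7, B7–B8

Every bag has size at most 3, so the width is 3 − 1 = 2 and tw(G) ≤ 2. Since a–d–c–f–a is a cycle in G, G is not acyclic. Forests are exactly the graphs of treewidth ≤ 1, so tw(G) ≥ 2. The upper and lower bounds meet at 2, so that is the treewidth.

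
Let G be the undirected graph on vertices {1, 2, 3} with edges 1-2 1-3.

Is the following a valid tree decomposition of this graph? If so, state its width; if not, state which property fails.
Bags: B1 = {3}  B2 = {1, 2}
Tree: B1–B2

No — edge (1,3) lies in no bag.

A tree decomposition must satisfy three properties: every vertex lies in some bag; for every edge, both endpoints lie together in some bag; and for every vertex, the bags containing it form a connected subtree. Here edge (1,3) lies in no bag, so the decomposition is invalid.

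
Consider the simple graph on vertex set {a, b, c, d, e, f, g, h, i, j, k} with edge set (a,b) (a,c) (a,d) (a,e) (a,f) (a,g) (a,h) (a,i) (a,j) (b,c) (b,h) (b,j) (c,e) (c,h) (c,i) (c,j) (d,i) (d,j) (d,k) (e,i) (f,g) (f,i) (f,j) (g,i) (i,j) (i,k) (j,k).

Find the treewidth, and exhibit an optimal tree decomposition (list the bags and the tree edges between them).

Every bag has size at most 4, so the width is 4 − 1 = 3 and tw(G) ≤ 3. For the lower bound, the 4 vertices {a, b, c, h} are pairwise adjacent, and any tree decomposition puts a clique entirely inside one bag — forcing width ≥ 3. The upper and lower bounds meet at 3, so that is the treewidth.

Treewidth 3.
One optimal decomposition is:
Bags: B1 = {a, c, i, j}  B2 = {a, f, i, j}  B3 = {a, b, c, j}  B4 = {a, d, i, j}  B5 = {d, i, j, k}  B6 = {a, f, g, i}  B7 = {a, b, c, h}  B8 = {a, c, e, i}
Tree: B1–B2, B1–B3, B1–B4, B4–B5, B2–B6, B3–B7, B1–B8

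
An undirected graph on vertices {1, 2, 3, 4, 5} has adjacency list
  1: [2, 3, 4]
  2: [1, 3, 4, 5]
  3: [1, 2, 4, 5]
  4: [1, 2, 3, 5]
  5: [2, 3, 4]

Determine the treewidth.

3

A width-3 tree decomposition is:
Bags: B1 = {2, 3, 4, 5}  B2 = {1, 2, 3, 4}
Tree: B1–B2
The largest bag has 4 vertices, giving width 3; this decomposition certifies tw(G) ≤ 3. Conversely, {1, 2, 3, 4} is a clique of size 4, and the vertices of any clique must share a bag in every tree decomposition; so some bag has ≥ 4 vertices and tw(G) ≥ 3. Therefore the treewidth is 3.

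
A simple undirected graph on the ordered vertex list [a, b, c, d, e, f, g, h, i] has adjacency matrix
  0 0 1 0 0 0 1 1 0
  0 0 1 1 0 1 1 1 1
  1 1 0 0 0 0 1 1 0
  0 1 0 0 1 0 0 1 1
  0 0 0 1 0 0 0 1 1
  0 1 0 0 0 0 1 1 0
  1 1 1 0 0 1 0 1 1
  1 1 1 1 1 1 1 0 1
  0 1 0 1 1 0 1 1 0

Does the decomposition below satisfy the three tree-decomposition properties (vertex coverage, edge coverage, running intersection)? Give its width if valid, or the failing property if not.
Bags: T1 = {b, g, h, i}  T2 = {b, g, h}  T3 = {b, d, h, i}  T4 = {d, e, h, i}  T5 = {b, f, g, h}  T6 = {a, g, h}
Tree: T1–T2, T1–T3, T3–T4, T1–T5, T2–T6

No — vertex c appears in no bag.

A tree decomposition must satisfy three properties: every vertex lies in some bag; for every edge, both endpoints lie together in some bag; and for every vertex, the bags containing it form a connected subtree. Here vertex c appears in no bag, so the decomposition is invalid.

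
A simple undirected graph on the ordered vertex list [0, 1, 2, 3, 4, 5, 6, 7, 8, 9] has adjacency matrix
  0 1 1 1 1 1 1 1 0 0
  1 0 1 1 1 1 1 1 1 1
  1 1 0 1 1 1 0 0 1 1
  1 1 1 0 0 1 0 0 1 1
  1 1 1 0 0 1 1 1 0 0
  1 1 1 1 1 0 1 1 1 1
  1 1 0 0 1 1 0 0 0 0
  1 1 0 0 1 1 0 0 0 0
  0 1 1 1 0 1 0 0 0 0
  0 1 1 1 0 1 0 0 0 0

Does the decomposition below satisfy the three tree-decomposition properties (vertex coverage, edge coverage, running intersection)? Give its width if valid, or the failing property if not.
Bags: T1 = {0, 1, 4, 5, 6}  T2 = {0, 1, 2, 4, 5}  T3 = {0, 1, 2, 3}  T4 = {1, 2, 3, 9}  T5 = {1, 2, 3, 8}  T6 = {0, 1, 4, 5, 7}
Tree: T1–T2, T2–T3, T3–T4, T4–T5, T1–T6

No — edge (5,3) lies in no bag.

A tree decomposition must satisfy three properties: every vertex lies in some bag; for every edge, both endpoints lie together in some bag; and for every vertex, the bags containing it form a connected subtree. Here edge (5,3) lies in no bag, so the decomposition is invalid.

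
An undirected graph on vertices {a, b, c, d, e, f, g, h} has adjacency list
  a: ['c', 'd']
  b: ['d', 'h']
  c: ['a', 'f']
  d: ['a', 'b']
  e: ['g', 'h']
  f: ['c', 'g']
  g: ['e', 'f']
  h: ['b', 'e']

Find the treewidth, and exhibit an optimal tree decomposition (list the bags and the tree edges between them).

Treewidth 2.
One such decomposition:
Bags: B1 = {e, f, g}  B2 = {e, f, h}  B3 = {b, f, h}  B4 = {b, d, f}  B5 = {a, d, f}  B6 = {a, c, f}
Tree: B1–B2, B2–B3, B3–B4, B4–B5, B5–B6

The largest bag has 3 vertices, giving width 2; this decomposition certifies tw(G) ≤ 2. For the lower bound, G contains the cycle f–g–e–h–b–d–a–c–f, so G is not a forest; only forests have treewidth ≤ 1, hence tw(G) ≥ 2. The upper and lower bounds meet at 2, so that is the treewidth.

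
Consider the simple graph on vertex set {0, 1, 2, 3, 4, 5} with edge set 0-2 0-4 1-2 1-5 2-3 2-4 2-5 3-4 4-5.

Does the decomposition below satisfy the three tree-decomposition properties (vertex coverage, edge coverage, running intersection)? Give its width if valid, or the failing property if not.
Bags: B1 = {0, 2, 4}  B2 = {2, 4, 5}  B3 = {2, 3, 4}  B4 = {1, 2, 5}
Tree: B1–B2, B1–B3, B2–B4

Vertex coverage: the bags together contain {0, 1, 2, 3, 4, 5}, the full vertex set. Edge coverage: each edge of G has both endpoints in at least one bag. Running intersection: for every vertex, the bags containing it form a connected subtree. All three properties hold, so this is a valid tree decomposition of width max|bag| − 1 = 2, and hence tw(G) ≤ 2.

Yes; width 2.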